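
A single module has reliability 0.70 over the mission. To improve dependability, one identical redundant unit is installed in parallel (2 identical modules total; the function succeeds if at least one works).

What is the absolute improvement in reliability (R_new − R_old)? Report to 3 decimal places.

0.210

R_before = 0.70
R_after = 1 − (1 − 0.70)^2 = 0.910
ΔR = 0.910 − 0.70 = 0.210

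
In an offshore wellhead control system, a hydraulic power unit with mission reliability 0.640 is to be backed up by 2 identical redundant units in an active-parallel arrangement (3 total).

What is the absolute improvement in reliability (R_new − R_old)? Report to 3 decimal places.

R_before = 0.640
R_after = 1 − (1 − 0.640)^3 = 0.953
ΔR = 0.953 − 0.640 = 0.313

0.313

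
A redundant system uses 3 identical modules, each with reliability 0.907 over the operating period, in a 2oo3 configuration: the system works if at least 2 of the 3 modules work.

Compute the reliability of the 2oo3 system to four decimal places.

0.9757

R = Σ_{i=2}^{3} C(3,i) p^i (1−p)^{3−i} with p = 0.907
C(3,2)·0.907^2·0.093^1 = 0.229519
C(3,3)·0.907^3·0.093^0 = 0.746143
Sum = 0.9757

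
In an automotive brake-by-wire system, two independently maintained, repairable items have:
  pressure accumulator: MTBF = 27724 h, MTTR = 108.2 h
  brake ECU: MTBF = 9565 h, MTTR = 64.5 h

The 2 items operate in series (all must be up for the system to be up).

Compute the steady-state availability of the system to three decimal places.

0.989

A(pressure accumulator) = MTBF/(MTBF+MTTR) = 27724/(27724+108.2) = 0.996112
A(brake ECU) = MTBF/(MTBF+MTTR) = 9565/(9565+64.5) = 0.993302
Series availability: 0.996112 × 0.993302 = 0.989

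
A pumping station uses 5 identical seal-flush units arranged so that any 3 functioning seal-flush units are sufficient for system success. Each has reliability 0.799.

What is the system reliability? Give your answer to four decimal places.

R = Σ_{i=3}^{5} C(5,i) p^i (1−p)^{5−i} with p = 0.799
C(5,3)·0.799^3·0.201^2 = 0.206078
C(5,4)·0.799^4·0.201^1 = 0.409594
C(5,5)·0.799^5·0.201^0 = 0.325637
Sum = 0.9413

0.9413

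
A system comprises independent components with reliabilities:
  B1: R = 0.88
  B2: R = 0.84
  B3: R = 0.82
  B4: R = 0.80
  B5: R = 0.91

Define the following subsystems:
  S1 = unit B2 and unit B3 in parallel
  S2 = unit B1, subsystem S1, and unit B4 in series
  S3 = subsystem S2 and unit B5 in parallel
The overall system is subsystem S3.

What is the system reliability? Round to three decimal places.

0.972

Parallel (B2 and B3): 1 − (1 − 0.84000)(1 − 0.82000) = 0.97120
Series (B1, [0.97120], and B4): 0.88000 × 0.97120 × 0.80000 = 0.68372
Parallel ([0.68372] and B5): 1 − (1 − 0.68372)(1 − 0.91000) = 0.972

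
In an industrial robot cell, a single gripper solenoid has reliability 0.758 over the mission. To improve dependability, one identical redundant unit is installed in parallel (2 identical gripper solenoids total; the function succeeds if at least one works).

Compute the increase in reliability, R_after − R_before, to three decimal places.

0.183

R_before = 0.758
R_after = 1 − (1 − 0.758)^2 = 0.941
ΔR = 0.941 − 0.758 = 0.183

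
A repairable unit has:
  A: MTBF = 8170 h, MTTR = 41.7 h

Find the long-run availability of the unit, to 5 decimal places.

A(A) = MTBF/(MTBF+MTTR) = 8170/(8170+41.7) = 0.99492

0.99492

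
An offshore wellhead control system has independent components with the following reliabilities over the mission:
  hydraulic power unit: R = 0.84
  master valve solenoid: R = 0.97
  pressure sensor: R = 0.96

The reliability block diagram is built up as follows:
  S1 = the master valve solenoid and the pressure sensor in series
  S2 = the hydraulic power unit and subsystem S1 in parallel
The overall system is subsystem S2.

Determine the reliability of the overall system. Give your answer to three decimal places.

Series (master valve solenoid and pressure sensor): 0.97000 × 0.96000 = 0.93120
Parallel (hydraulic power unit and [0.93120]): 1 − (1 − 0.84000)(1 − 0.93120) = 0.989

0.989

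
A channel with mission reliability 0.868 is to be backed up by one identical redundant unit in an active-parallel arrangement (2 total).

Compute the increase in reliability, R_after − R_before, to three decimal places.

R_before = 0.868
R_after = 1 − (1 − 0.868)^2 = 0.983
ΔR = 0.983 − 0.868 = 0.115

0.115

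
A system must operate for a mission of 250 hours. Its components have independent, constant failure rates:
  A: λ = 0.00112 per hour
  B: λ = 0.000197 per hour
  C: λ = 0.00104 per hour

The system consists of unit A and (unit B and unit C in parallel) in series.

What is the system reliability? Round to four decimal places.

0.7475

R(A) = exp(−0.00112 × 250) = 0.755784
R(B) = exp(−0.000197 × 250) = 0.951943
R(C) = exp(−0.00104 × 250) = 0.771052
Parallel (B and C): 1 − (1 − 0.951943)(1 − 0.771052) = 0.988997
Series (A and [0.988997]): 0.755784 × 0.988997 = 0.7475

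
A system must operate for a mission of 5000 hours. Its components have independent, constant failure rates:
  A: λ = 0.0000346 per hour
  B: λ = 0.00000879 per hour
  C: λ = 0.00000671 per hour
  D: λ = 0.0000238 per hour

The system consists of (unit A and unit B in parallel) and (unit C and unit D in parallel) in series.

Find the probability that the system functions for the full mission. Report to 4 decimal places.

R(A) = exp(−0.0000346 × 5000) = 0.841138
R(B) = exp(−0.00000879 × 5000) = 0.957002
R(C) = exp(−0.00000671 × 5000) = 0.967007
R(D) = exp(−0.0000238 × 5000) = 0.887808
Parallel (A and B): 1 − (1 − 0.841138)(1 − 0.957002) = 0.993169
Parallel (C and D): 1 − (1 − 0.967007)(1 − 0.887808) = 0.996298
Series ([0.993169] and [0.996298]): 0.993169 × 0.996298 = 0.9895

0.9895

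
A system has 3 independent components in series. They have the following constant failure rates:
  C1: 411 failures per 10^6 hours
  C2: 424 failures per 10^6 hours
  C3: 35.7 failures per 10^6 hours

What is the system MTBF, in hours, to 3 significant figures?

Series of exponential components: λ_sys = Σ λ_i
λ_sys = 0.000411 + 0.000424 + 0.0000357 = 8.7070e-04 /h
MTBF = 1 / λ_sys = 1150 h

1150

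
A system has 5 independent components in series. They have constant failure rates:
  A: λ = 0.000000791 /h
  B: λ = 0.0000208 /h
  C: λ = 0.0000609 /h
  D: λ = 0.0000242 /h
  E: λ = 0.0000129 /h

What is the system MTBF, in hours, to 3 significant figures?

8360

Series of exponential components: λ_sys = Σ λ_i
λ_sys = 0.000000791 + 0.0000208 + 0.0000609 + 0.0000242 + 0.0000129 = 1.1959e-04 /h
MTBF = 1 / λ_sys = 8360 h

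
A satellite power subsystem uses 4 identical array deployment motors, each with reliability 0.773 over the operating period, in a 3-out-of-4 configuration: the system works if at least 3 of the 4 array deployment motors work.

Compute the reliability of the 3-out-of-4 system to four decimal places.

0.7764

R = Σ_{i=3}^{4} C(4,i) p^i (1−p)^{4−i} with p = 0.773
C(4,3)·0.773^3·0.227^1 = 0.419396
C(4,4)·0.773^4·0.227^0 = 0.357041
Sum = 0.7764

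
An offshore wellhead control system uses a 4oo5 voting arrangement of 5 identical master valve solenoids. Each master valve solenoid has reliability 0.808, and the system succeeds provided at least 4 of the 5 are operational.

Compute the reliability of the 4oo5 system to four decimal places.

0.7536

R = Σ_{i=4}^{5} C(5,i) p^i (1−p)^{5−i} with p = 0.808
C(5,4)·0.808^4·0.192^1 = 0.409182
C(5,5)·0.808^5·0.192^0 = 0.344395
Sum = 0.7536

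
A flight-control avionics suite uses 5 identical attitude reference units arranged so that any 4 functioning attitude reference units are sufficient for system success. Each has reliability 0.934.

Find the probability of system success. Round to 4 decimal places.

R = Σ_{i=4}^{5} C(5,i) p^i (1−p)^{5−i} with p = 0.934
C(5,4)·0.934^4·0.066^1 = 0.251132
C(5,5)·0.934^5·0.066^0 = 0.710779
Sum = 0.9619

0.9619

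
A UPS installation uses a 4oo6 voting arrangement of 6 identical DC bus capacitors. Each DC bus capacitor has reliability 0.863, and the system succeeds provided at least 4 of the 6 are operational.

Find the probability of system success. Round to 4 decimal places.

R = Σ_{i=4}^{6} C(6,i) p^i (1−p)^{6−i} with p = 0.863
C(6,4)·0.863^4·0.137^2 = 0.156162
C(6,5)·0.863^5·0.137^1 = 0.393483
C(6,6)·0.863^6·0.137^0 = 0.413109
Sum = 0.9628

0.9628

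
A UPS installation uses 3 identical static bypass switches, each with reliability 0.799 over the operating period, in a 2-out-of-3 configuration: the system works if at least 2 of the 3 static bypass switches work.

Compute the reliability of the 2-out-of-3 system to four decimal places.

0.8950

R = Σ_{i=2}^{3} C(3,i) p^i (1−p)^{3−i} with p = 0.799
C(3,2)·0.799^2·0.201^1 = 0.384956
C(3,3)·0.799^3·0.201^0 = 0.510082
Sum = 0.8950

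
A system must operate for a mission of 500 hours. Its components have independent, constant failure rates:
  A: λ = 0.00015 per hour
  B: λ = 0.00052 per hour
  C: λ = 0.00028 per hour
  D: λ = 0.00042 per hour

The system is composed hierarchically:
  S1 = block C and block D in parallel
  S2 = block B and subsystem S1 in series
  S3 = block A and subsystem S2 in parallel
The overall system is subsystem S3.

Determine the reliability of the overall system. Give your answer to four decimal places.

0.9821

R(A) = exp(−0.00015 × 500) = 0.927743
R(B) = exp(−0.00052 × 500) = 0.771052
R(C) = exp(−0.00028 × 500) = 0.869358
R(D) = exp(−0.00042 × 500) = 0.810584
Parallel (C and D): 1 − (1 − 0.869358)(1 − 0.810584) = 0.975254
Series (B and [0.975254]): 0.771052 × 0.975254 = 0.751972
Parallel (A and [0.751972]): 1 − (1 − 0.927743)(1 − 0.751972) = 0.9821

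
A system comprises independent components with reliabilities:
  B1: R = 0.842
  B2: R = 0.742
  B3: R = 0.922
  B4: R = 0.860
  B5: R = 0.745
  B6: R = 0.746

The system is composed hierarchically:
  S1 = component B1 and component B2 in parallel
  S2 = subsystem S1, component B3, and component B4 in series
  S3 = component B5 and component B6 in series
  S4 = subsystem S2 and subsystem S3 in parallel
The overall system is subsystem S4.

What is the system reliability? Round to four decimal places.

0.8937

Parallel (B1 and B2): 1 − (1 − 0.842000)(1 − 0.742000) = 0.959236
Series ([0.959236], B3, and B4): 0.959236 × 0.922000 × 0.860000 = 0.760597
Series (B5 and B6): 0.745000 × 0.746000 = 0.555770
Parallel ([0.760597] and [0.555770]): 1 − (1 − 0.760597)(1 − 0.555770) = 0.8937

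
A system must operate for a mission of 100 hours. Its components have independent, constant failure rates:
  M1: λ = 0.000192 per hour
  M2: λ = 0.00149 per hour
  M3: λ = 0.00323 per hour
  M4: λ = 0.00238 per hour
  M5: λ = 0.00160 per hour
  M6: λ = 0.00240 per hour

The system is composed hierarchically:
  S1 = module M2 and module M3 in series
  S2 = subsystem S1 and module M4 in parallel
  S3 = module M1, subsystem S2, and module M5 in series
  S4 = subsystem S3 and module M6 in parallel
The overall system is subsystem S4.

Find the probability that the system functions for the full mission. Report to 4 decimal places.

0.9508

R(M1) = exp(−0.000192 × 100) = 0.980983
R(M2) = exp(−0.00149 × 100) = 0.861569
R(M3) = exp(−0.00323 × 100) = 0.723974
R(M4) = exp(−0.00238 × 100) = 0.788203
R(M5) = exp(−0.00160 × 100) = 0.852144
R(M6) = exp(−0.00240 × 100) = 0.786628
Series (M2 and M3): 0.861569 × 0.723974 = 0.623754
Parallel ([0.623754] and M4): 1 − (1 − 0.623754)(1 − 0.788203) = 0.920312
Series (M1, [0.920312], and M5): 0.980983 × 0.920312 × 0.852144 = 0.769324
Parallel ([0.769324] and M6): 1 − (1 − 0.769324)(1 − 0.786628) = 0.9508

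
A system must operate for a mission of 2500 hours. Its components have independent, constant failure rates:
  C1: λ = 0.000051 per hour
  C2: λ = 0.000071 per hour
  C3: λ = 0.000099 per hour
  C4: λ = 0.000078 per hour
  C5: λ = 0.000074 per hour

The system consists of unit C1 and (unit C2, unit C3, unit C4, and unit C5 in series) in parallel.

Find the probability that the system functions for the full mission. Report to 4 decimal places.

R(C1) = exp(−0.000051 × 2500) = 0.880293
R(C2) = exp(−0.000071 × 2500) = 0.837361
R(C3) = exp(−0.000099 × 2500) = 0.780750
R(C4) = exp(−0.000078 × 2500) = 0.822835
R(C5) = exp(−0.000074 × 2500) = 0.831104
Series (C2, C3, C4, and C5): 0.837361 × 0.780750 × 0.822835 × 0.831104 = 0.447088
Parallel (C1 and [0.447088]): 1 − (1 − 0.880293)(1 − 0.447088) = 0.9338

0.9338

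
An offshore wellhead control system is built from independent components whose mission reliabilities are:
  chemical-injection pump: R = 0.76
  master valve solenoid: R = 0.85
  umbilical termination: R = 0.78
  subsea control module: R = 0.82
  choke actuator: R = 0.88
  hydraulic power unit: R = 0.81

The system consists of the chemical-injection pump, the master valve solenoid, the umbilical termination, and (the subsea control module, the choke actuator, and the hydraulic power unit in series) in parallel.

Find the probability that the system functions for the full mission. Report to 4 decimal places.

0.9967

Series (subsea control module, choke actuator, and hydraulic power unit): 0.820000 × 0.880000 × 0.810000 = 0.584496
Parallel (chemical-injection pump, master valve solenoid, umbilical termination, and [0.584496]): 1 − (1 − 0.760000)(1 − 0.850000)(1 − 0.780000)(1 − 0.584496) = 0.9967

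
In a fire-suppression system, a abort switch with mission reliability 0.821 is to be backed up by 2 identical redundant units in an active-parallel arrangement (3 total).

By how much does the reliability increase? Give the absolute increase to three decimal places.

0.173

R_before = 0.821
R_after = 1 − (1 − 0.821)^3 = 0.994
ΔR = 0.994 − 0.821 = 0.173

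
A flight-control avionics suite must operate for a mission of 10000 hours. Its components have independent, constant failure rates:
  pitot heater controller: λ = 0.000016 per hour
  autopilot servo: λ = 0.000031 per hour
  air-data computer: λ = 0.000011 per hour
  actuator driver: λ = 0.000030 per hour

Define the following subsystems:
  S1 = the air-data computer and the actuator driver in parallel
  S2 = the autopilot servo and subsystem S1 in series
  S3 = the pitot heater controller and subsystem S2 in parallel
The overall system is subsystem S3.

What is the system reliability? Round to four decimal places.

R(pitot heater controller) = exp(−0.000016 × 10000) = 0.852144
R(autopilot servo) = exp(−0.000031 × 10000) = 0.733447
R(air-data computer) = exp(−0.000011 × 10000) = 0.895834
R(actuator driver) = exp(−0.000030 × 10000) = 0.740818
Parallel (air-data computer and actuator driver): 1 − (1 − 0.895834)(1 − 0.740818) = 0.973002
Series (autopilot servo and [0.973002]): 0.733447 × 0.973002 = 0.713645
Parallel (pitot heater controller and [0.713645]): 1 − (1 − 0.852144)(1 − 0.713645) = 0.9577

0.9577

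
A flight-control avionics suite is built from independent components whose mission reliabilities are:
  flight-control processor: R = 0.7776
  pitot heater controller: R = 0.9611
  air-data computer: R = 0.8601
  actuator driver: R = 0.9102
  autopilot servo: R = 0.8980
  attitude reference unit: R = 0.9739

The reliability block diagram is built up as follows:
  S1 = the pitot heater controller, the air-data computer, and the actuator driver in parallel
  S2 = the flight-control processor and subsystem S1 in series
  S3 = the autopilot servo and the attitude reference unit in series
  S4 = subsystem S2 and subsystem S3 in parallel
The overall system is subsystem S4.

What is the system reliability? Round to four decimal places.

Parallel (pitot heater controller, air-data computer, and actuator driver): 1 − (1 − 0.961100)(1 − 0.860100)(1 − 0.910200) = 0.999511
Series (flight-control processor and [0.999511]): 0.777600 × 0.999511 = 0.777220
Series (autopilot servo and attitude reference unit): 0.898000 × 0.973900 = 0.874562
Parallel ([0.777220] and [0.874562]): 1 − (1 − 0.777220)(1 − 0.874562) = 0.9721

0.9721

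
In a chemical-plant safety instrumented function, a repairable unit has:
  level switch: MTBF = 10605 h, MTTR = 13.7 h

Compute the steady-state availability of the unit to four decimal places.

A(level switch) = MTBF/(MTBF+MTTR) = 10605/(10605+13.7) = 0.9987

0.9987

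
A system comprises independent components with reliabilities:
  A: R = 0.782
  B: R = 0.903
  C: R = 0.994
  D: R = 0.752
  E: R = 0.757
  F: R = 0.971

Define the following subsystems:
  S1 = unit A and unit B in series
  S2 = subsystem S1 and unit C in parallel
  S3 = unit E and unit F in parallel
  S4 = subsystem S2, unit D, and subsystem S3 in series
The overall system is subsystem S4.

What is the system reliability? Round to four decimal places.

0.7454

Series (A and B): 0.782000 × 0.903000 = 0.706146
Parallel ([0.706146] and C): 1 − (1 − 0.706146)(1 − 0.994000) = 0.998237
Parallel (E and F): 1 − (1 − 0.757000)(1 − 0.971000) = 0.992953
Series ([0.998237], D, and [0.992953]): 0.998237 × 0.752000 × 0.992953 = 0.7454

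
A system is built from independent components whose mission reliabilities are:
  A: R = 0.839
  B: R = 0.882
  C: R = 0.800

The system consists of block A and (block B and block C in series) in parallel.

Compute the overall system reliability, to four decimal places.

Series (B and C): 0.882000 × 0.800000 = 0.705600
Parallel (A and [0.705600]): 1 − (1 − 0.839000)(1 − 0.705600) = 0.9526

0.9526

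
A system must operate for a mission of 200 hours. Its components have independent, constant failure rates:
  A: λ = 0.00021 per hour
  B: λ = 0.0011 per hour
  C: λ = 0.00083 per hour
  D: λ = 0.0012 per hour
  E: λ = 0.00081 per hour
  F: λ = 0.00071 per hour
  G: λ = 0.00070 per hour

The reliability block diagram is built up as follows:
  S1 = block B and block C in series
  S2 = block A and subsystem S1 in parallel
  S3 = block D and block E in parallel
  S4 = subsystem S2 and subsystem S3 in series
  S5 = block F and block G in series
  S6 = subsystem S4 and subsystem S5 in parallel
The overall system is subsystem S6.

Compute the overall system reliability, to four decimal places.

R(A) = exp(−0.00021 × 200) = 0.958870
R(B) = exp(−0.0011 × 200) = 0.802519
R(C) = exp(−0.00083 × 200) = 0.847046
R(D) = exp(−0.0012 × 200) = 0.786628
R(E) = exp(−0.00081 × 200) = 0.850441
R(F) = exp(−0.00071 × 200) = 0.867621
R(G) = exp(−0.00070 × 200) = 0.869358
Series (B and C): 0.802519 × 0.847046 = 0.679771
Parallel (A and [0.679771]): 1 − (1 − 0.958870)(1 − 0.679771) = 0.986829
Parallel (D and E): 1 − (1 − 0.786628)(1 − 0.850441) = 0.968088
Series ([0.986829] and [0.968088]): 0.986829 × 0.968088 = 0.955337
Series (F and G): 0.867621 × 0.869358 = 0.754273
Parallel ([0.955337] and [0.754273]): 1 − (1 − 0.955337)(1 − 0.754273) = 0.9890

0.9890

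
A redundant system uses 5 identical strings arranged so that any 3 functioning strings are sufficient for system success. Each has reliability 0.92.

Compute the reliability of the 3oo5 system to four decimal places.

0.9955

R = Σ_{i=3}^{5} C(5,i) p^i (1−p)^{5−i} with p = 0.92
C(5,3)·0.92^3·0.08^2 = 0.049836
C(5,4)·0.92^4·0.08^1 = 0.286557
C(5,5)·0.92^5·0.08^0 = 0.659082
Sum = 0.9955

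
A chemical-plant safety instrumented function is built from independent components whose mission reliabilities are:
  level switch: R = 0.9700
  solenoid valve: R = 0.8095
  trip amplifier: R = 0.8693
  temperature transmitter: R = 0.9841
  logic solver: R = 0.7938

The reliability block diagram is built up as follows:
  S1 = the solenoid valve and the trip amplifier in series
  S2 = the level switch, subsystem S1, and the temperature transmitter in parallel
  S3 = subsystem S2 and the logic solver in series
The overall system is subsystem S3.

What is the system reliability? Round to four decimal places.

Series (solenoid valve and trip amplifier): 0.809500 × 0.869300 = 0.703698
Parallel (level switch, [0.703698], and temperature transmitter): 1 − (1 − 0.970000)(1 − 0.703698)(1 − 0.984100) = 0.999859
Series ([0.999859] and logic solver): 0.999859 × 0.793800 = 0.7937

0.7937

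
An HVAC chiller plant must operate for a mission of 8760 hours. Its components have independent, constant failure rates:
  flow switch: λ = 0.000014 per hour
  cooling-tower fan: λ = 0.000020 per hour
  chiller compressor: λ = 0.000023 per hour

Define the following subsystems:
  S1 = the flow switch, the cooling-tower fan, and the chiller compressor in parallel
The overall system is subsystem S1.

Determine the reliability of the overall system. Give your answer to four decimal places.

R(flow switch) = exp(−0.000014 × 8760) = 0.884582
R(cooling-tower fan) = exp(−0.000020 × 8760) = 0.839289
R(chiller compressor) = exp(−0.000023 × 8760) = 0.817520
Parallel (flow switch, cooling-tower fan, and chiller compressor): 1 − (1 − 0.884582)(1 − 0.839289)(1 − 0.817520) = 0.9966

0.9966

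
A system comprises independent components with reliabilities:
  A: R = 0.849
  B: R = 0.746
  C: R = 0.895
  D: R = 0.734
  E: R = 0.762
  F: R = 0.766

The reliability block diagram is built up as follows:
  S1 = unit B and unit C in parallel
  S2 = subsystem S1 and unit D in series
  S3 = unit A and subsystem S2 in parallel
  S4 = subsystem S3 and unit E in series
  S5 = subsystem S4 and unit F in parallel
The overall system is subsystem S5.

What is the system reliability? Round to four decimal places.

0.9366

Parallel (B and C): 1 − (1 − 0.746000)(1 − 0.895000) = 0.973330
Series ([0.973330] and D): 0.973330 × 0.734000 = 0.714424
Parallel (A and [0.714424]): 1 − (1 − 0.849000)(1 − 0.714424) = 0.956878
Series ([0.956878] and E): 0.956878 × 0.762000 = 0.729141
Parallel ([0.729141] and F): 1 − (1 − 0.729141)(1 − 0.766000) = 0.9366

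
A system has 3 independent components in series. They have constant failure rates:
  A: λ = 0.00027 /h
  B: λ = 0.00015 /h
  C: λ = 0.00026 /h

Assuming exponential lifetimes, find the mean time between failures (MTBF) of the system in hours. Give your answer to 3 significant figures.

1470

Series of exponential components: λ_sys = Σ λ_i
λ_sys = 0.00027 + 0.00015 + 0.00026 = 6.8000e-04 /h
MTBF = 1 / λ_sys = 1470 h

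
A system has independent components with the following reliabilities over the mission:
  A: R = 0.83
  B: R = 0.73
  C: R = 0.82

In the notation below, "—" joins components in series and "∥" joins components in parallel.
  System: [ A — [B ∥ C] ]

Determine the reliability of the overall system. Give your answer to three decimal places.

Parallel (B and C): 1 − (1 − 0.73000)(1 − 0.82000) = 0.95140
Series (A and [0.95140]): 0.83000 × 0.95140 = 0.790

0.790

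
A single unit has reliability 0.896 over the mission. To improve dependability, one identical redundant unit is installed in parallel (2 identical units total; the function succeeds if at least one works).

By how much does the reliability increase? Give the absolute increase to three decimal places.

0.093

R_before = 0.896
R_after = 1 − (1 − 0.896)^2 = 0.989
ΔR = 0.989 − 0.896 = 0.093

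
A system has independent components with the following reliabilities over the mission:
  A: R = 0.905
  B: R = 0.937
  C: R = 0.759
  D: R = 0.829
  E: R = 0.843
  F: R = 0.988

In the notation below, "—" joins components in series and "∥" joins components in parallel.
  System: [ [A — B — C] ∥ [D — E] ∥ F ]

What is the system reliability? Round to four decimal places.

Series (A, B, and C): 0.905000 × 0.937000 × 0.759000 = 0.643621
Series (D and E): 0.829000 × 0.843000 = 0.698847
Parallel ([0.643621], [0.698847], and F): 1 − (1 − 0.643621)(1 − 0.698847)(1 − 0.988000) = 0.9987

0.9987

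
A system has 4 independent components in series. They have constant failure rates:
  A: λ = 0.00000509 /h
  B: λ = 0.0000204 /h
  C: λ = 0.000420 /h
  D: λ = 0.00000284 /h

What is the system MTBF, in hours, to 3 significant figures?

Series of exponential components: λ_sys = Σ λ_i
λ_sys = 0.00000509 + 0.0000204 + 0.000420 + 0.00000284 = 4.4833e-04 /h
MTBF = 1 / λ_sys = 2230 h

2230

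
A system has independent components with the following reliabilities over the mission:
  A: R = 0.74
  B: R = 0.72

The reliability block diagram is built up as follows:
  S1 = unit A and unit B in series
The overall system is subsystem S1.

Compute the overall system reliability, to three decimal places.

Series (A and B): 0.74000 × 0.72000 = 0.533

0.533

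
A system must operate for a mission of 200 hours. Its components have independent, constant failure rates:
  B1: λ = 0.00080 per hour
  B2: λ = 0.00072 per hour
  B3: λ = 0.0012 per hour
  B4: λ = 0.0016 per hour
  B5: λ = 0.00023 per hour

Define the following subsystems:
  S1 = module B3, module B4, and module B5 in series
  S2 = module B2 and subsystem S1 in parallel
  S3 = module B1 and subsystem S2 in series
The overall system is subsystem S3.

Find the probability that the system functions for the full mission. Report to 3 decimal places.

0.800

R(B1) = exp(−0.00080 × 200) = 0.85214
R(B2) = exp(−0.00072 × 200) = 0.86589
R(B3) = exp(−0.0012 × 200) = 0.78663
R(B4) = exp(−0.0016 × 200) = 0.72615
R(B5) = exp(−0.00023 × 200) = 0.95504
Series (B3, B4, and B5): 0.78663 × 0.72615 × 0.95504 = 0.54553
Parallel (B2 and [0.54553]): 1 − (1 − 0.86589)(1 − 0.54553) = 0.93905
Series (B1 and [0.93905]): 0.85214 × 0.93905 = 0.800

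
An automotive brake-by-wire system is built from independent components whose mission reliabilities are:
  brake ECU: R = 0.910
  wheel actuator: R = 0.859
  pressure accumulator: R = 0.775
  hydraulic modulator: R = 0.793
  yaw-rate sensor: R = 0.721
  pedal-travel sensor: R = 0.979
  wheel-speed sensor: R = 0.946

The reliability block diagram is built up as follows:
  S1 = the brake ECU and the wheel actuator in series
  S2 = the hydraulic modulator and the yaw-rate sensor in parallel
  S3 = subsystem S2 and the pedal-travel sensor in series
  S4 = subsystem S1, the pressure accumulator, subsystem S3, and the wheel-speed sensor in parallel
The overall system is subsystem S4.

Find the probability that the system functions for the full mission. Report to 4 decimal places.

Series (brake ECU and wheel actuator): 0.910000 × 0.859000 = 0.781690
Parallel (hydraulic modulator and yaw-rate sensor): 1 − (1 − 0.793000)(1 − 0.721000) = 0.942247
Series ([0.942247] and pedal-travel sensor): 0.942247 × 0.979000 = 0.922460
Parallel ([0.781690], pressure accumulator, [0.922460], and wheel-speed sensor): 1 − (1 − 0.781690)(1 − 0.775000)(1 − 0.922460)(1 − 0.946000) = 0.9998

0.9998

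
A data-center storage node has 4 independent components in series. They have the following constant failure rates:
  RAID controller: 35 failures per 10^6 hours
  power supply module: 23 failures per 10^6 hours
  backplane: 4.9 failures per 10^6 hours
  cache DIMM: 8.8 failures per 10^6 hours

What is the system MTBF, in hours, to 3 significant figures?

Series of exponential components: λ_sys = Σ λ_i
λ_sys = 0.000035 + 0.000023 + 0.0000049 + 0.0000088 = 7.1700e-05 /h
MTBF = 1 / λ_sys = 13900 h

13900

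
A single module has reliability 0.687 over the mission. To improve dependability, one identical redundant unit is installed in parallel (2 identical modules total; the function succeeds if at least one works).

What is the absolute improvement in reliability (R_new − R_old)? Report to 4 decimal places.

0.2150

R_before = 0.687
R_after = 1 − (1 − 0.687)^2 = 0.9020
ΔR = 0.9020 − 0.687 = 0.2150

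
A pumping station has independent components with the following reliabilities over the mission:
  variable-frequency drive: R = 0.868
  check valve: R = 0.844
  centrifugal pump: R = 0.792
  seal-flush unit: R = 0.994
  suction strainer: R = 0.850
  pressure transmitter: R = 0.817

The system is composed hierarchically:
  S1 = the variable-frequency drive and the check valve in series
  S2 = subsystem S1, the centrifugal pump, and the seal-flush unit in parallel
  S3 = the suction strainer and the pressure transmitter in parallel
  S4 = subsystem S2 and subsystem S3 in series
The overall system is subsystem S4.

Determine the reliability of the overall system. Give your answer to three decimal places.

Series (variable-frequency drive and check valve): 0.86800 × 0.84400 = 0.73259
Parallel ([0.73259], centrifugal pump, and seal-flush unit): 1 − (1 − 0.73259)(1 − 0.79200)(1 − 0.99400) = 0.99967
Parallel (suction strainer and pressure transmitter): 1 − (1 − 0.85000)(1 − 0.81700) = 0.97255
Series ([0.99967] and [0.97255]): 0.99967 × 0.97255 = 0.972

0.972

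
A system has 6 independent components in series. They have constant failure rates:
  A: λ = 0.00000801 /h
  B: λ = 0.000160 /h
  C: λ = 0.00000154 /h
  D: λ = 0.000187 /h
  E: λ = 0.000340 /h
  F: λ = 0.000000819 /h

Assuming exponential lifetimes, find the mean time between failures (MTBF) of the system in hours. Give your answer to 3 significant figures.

1430

Series of exponential components: λ_sys = Σ λ_i
λ_sys = 0.00000801 + 0.000160 + 0.00000154 + 0.000187 + 0.000340 + 0.000000819 = 6.9737e-04 /h
MTBF = 1 / λ_sys = 1430 h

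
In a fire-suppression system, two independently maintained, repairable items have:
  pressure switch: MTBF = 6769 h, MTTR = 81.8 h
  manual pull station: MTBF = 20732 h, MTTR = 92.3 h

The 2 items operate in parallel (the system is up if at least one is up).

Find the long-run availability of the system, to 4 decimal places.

A(pressure switch) = MTBF/(MTBF+MTTR) = 6769/(6769+81.8) = 0.988060
A(manual pull station) = MTBF/(MTBF+MTTR) = 20732/(20732+92.3) = 0.995568
Parallel availability: 1 − (1 − 0.988060)(1 − 0.995568) = 0.9999

0.9999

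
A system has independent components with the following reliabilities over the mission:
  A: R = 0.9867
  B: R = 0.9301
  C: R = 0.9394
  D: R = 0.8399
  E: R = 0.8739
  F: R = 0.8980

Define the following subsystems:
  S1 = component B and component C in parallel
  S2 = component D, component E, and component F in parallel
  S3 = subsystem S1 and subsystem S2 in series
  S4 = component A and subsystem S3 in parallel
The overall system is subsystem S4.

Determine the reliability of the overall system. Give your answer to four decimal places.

0.9999

Parallel (B and C): 1 − (1 − 0.930100)(1 − 0.939400) = 0.995764
Parallel (D, E, and F): 1 − (1 − 0.839900)(1 − 0.873900)(1 − 0.898000) = 0.997941
Series ([0.995764] and [0.997941]): 0.995764 × 0.997941 = 0.993714
Parallel (A and [0.993714]): 1 − (1 − 0.986700)(1 − 0.993714) = 0.9999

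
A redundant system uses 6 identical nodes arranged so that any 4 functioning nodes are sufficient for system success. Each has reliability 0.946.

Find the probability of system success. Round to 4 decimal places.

R = Σ_{i=4}^{6} C(6,i) p^i (1−p)^{6−i} with p = 0.946
C(6,4)·0.946^4·0.054^2 = 0.035030
C(6,5)·0.946^5·0.054^1 = 0.245471
C(6,6)·0.946^6·0.054^0 = 0.716716
Sum = 0.9972

0.9972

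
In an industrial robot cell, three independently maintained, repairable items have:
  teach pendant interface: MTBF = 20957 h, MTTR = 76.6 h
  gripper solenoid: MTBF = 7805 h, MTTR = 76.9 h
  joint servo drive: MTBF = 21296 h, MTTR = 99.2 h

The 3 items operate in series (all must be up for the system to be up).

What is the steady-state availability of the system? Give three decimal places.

0.982

A(teach pendant interface) = MTBF/(MTBF+MTTR) = 20957/(20957+76.6) = 0.996358
A(gripper solenoid) = MTBF/(MTBF+MTTR) = 7805/(7805+76.9) = 0.990243
A(joint servo drive) = MTBF/(MTBF+MTTR) = 21296/(21296+99.2) = 0.995363
Series availability: 0.996358 × 0.990243 × 0.995363 = 0.982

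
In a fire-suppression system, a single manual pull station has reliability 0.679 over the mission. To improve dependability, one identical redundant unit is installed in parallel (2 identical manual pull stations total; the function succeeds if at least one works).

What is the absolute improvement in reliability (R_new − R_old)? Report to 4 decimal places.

0.2180

R_before = 0.679
R_after = 1 − (1 − 0.679)^2 = 0.8970
ΔR = 0.8970 − 0.679 = 0.2180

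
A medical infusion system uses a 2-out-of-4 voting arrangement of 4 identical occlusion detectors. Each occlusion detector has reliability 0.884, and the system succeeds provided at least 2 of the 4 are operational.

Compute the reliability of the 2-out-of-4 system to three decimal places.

R = Σ_{i=2}^{4} C(4,i) p^i (1−p)^{4−i} with p = 0.884
C(4,2)·0.884^2·0.116^2 = 0.06309
C(4,3)·0.884^3·0.116^1 = 0.32053
C(4,4)·0.884^4·0.116^0 = 0.61067
Sum = 0.994

0.994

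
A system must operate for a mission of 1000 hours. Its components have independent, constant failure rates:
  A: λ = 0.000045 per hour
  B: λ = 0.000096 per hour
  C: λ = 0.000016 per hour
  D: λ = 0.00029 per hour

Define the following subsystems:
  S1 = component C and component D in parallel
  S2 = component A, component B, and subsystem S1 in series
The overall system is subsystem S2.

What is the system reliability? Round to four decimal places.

0.8650

R(A) = exp(−0.000045 × 1000) = 0.955997
R(B) = exp(−0.000096 × 1000) = 0.908464
R(C) = exp(−0.000016 × 1000) = 0.984127
R(D) = exp(−0.00029 × 1000) = 0.748264
Parallel (C and D): 1 − (1 − 0.984127)(1 − 0.748264) = 0.996004
Series (A, B, and [0.996004]): 0.955997 × 0.908464 × 0.996004 = 0.8650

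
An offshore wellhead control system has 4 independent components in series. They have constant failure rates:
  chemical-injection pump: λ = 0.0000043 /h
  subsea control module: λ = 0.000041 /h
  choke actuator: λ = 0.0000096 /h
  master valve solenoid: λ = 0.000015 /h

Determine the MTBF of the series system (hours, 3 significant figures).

Series of exponential components: λ_sys = Σ λ_i
λ_sys = 0.0000043 + 0.000041 + 0.0000096 + 0.000015 = 6.9900e-05 /h
MTBF = 1 / λ_sys = 14300 h

14300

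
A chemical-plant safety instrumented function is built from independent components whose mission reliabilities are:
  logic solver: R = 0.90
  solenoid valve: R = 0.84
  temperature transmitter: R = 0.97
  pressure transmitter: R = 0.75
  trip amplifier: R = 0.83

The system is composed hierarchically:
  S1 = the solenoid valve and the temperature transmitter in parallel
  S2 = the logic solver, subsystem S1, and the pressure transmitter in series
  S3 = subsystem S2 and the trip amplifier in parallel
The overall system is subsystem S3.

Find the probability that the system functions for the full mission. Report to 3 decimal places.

0.944

Parallel (solenoid valve and temperature transmitter): 1 − (1 − 0.84000)(1 − 0.97000) = 0.99520
Series (logic solver, [0.99520], and pressure transmitter): 0.90000 × 0.99520 × 0.75000 = 0.67176
Parallel ([0.67176] and trip amplifier): 1 − (1 − 0.67176)(1 − 0.83000) = 0.944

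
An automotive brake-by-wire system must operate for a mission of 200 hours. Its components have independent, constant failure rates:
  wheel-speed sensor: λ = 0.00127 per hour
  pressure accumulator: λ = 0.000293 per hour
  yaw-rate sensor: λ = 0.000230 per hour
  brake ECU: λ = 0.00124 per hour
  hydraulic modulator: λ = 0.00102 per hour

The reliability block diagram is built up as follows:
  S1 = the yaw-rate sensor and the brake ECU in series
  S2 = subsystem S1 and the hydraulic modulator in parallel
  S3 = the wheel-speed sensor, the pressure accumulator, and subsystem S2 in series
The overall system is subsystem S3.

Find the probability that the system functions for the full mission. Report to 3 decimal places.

R(wheel-speed sensor) = exp(−0.00127 × 200) = 0.77569
R(pressure accumulator) = exp(−0.000293 × 200) = 0.94308
R(yaw-rate sensor) = exp(−0.000230 × 200) = 0.95504
R(brake ECU) = exp(−0.00124 × 200) = 0.78036
R(hydraulic modulator) = exp(−0.00102 × 200) = 0.81546
Series (yaw-rate sensor and brake ECU): 0.95504 × 0.78036 = 0.74528
Parallel ([0.74528] and hydraulic modulator): 1 − (1 − 0.74528)(1 − 0.81546) = 0.95299
Series (wheel-speed sensor, pressure accumulator, and [0.95299]): 0.77569 × 0.94308 × 0.95299 = 0.697

0.697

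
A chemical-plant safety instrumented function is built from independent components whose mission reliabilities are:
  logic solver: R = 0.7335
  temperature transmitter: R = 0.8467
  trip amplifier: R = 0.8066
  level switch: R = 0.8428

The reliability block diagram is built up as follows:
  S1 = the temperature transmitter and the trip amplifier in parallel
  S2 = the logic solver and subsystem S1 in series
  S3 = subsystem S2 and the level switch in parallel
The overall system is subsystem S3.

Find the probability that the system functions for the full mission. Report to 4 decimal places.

Parallel (temperature transmitter and trip amplifier): 1 − (1 − 0.846700)(1 − 0.806600) = 0.970352
Series (logic solver and [0.970352]): 0.733500 × 0.970352 = 0.711753
Parallel ([0.711753] and level switch): 1 − (1 − 0.711753)(1 − 0.842800) = 0.9547

0.9547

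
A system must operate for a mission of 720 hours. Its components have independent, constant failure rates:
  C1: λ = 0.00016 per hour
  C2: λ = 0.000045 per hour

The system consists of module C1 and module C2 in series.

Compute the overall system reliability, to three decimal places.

R(C1) = exp(−0.00016 × 720) = 0.89119
R(C2) = exp(−0.000045 × 720) = 0.96812
Series (C1 and C2): 0.89119 × 0.96812 = 0.863

0.863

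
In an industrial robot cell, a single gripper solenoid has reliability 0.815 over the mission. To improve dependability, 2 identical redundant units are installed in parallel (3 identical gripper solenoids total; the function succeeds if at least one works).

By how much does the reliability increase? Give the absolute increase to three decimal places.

0.179

R_before = 0.815
R_after = 1 − (1 − 0.815)^3 = 0.994
ΔR = 0.994 − 0.815 = 0.179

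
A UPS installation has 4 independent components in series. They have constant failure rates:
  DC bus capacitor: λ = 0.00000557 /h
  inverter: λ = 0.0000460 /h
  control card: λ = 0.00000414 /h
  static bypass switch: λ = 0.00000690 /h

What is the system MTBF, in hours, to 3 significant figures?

16000

Series of exponential components: λ_sys = Σ λ_i
λ_sys = 0.00000557 + 0.0000460 + 0.00000414 + 0.00000690 = 6.2610e-05 /h
MTBF = 1 / λ_sys = 16000 h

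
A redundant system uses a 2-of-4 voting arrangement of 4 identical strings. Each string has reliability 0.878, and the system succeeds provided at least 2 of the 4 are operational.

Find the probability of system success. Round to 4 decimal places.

0.9934

R = Σ_{i=2}^{4} C(4,i) p^i (1−p)^{4−i} with p = 0.878
C(4,2)·0.878^2·0.122^2 = 0.068843
C(4,3)·0.878^3·0.122^1 = 0.330296
C(4,4)·0.878^4·0.122^0 = 0.594262
Sum = 0.9934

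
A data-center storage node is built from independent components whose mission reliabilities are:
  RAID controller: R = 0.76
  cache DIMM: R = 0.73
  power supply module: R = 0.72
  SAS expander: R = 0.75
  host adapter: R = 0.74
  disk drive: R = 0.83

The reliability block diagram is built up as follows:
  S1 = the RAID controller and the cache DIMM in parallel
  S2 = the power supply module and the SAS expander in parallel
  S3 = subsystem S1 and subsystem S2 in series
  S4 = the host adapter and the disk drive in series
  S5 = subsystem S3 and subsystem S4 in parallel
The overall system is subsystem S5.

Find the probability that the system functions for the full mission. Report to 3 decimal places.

Parallel (RAID controller and cache DIMM): 1 − (1 − 0.76000)(1 − 0.73000) = 0.93520
Parallel (power supply module and SAS expander): 1 − (1 − 0.72000)(1 − 0.75000) = 0.93000
Series ([0.93520] and [0.93000]): 0.93520 × 0.93000 = 0.86974
Series (host adapter and disk drive): 0.74000 × 0.83000 = 0.61420
Parallel ([0.86974] and [0.61420]): 1 − (1 − 0.86974)(1 − 0.61420) = 0.950

0.950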